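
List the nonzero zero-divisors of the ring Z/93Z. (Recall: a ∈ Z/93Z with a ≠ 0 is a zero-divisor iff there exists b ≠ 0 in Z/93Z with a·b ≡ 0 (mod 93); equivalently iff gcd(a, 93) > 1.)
nonzero zero-divisors of Z/93Z = {3, 6, 9, 12, 15, 18, 21, 24, 27, 30, 31, 33, 36, 39, 42, 45, 48, 51, 54, 57, 60, 62, 63, 66, 69, 72, 75, 78, 81, 84, 87, 90}

An element a ∈ Z/93Z (with a ≠ 0) is a zero-divisor iff gcd(a, 93) > 1 (because a is a unit precisely when gcd(a, n) = 1, and in Z/nZ every nonzero, non-unit element is a zero-divisor). Scan a = 1, ..., 92 and keep those with gcd(a, 93) > 1:
  gcd(3, 93) = 3, gcd(6, 93) = 3, gcd(9, 93) = 3, gcd(12, 93) = 3, gcd(15, 93) = 3, gcd(18, 93) = 3, gcd(21, 93) = 3, gcd(24, 93) = 3, gcd(27, 93) = 3, gcd(30, 93) = 3, gcd(31, 93) = 31, gcd(33, 93) = 3, gcd(36, 93) = 3, gcd(39, 93) = 3, gcd(42, 93) = 3, gcd(45, 93) = 3, gcd(48, 93) = 3, gcd(51, 93) = 3, gcd(54, 93) = 3, gcd(57, 93) = 3, gcd(60, 93) = 3, gcd(62, 93) = 31, gcd(63, 93) = 3, gcd(66, 93) = 3, gcd(69, 93) = 3, gcd(72, 93) = 3, gcd(75, 93) = 3, gcd(78, 93) = 3, gcd(81, 93) = 3, gcd(84, 93) = 3, gcd(87, 93) = 3, gcd(90, 93) = 3.
All other a ∈ {1, ..., 92} have gcd(a, 93) = 1 and are units. So the nonzero zero-divisors are exactly the 32 values of a appearing in this scan.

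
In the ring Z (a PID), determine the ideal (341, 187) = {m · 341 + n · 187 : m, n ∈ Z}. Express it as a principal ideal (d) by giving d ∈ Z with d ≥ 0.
In the PID Z, (a, b) is generated by gcd(a, b). Compute gcd(341, 187) with the extended Euclidean algorithm, tracking rows (r, s, t) with s·341 + t·187 = r:
  row A: (341, 1, 0)   [1·341 + 0·187 = 341]
  row B: (187, 0, 1)   [0·341 + 1·187 = 187]
  341 = 1·187 + 154   → row C = row A − 1·row B = (154, 1, −1)   [check: 1·341 − 1·187 = 154]
  187 = 1·154 + 33   → row D = row B − 1·row C = (33, −1, 2)   [check: −1·341 + 2·187 = 33]
  154 = 4·33 + 22   → row E = row C − 4·row D = (22, 5, −9)   [check: 5·341 − 9·187 = 22]
  33 = 1·22 + 11   → row F = row D − 1·row E = (11, −6, 11)   [check: −6·341 + 11·187 = 11]
  22 = 2·11 + 0   → remainder 0, stop. gcd = 11 (last nonzero row F).
So gcd(341, 187) = 11, with Bézout identity −6·341 + 11·187 = 11. Containment (⊇): the Bézout identity exhibits 11 as an element of (341, 187), giving (11) ⊆ (341, 187). Containment (⊆): since 11 | 341 and 11 | 187 (341 = 11·31, 187 = 11·17), every Z-linear combination of 341 and 187 is divisible by 11, so (341, 187) ⊆ (11). Therefore (341, 187) = (11), d = 11.

Final answer: (341, 187) = (11); d = 11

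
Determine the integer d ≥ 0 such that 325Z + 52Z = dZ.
In the PID Z, (a, b) is generated by gcd(a, b). Compute gcd(325, 52) with the extended Euclidean algorithm, tracking rows (r, s, t) with s·325 + t·52 = r:
  row A: (325, 1, 0)   [1·325 + 0·52 = 325]
  row B: (52, 0, 1)   [0·325 + 1·52 = 52]
  325 = 6·52 + 13   → row C = row A − 6·row B = (13, 1, −6)   [check: 1·325 − 6·52 = 13]
  52 = 4·13 + 0   → remainder 0, stop. gcd = 13 (last nonzero row C).
So gcd(325, 52) = 13, with Bézout identity 1·325 − 6·52 = 13. Containment (⊇): the Bézout identity exhibits 13 as an element of (325, 52), giving (13) ⊆ (325, 52). Containment (⊆): since 13 | 325 and 13 | 52 (325 = 13·25, 52 = 13·4), every Z-linear combination of 325 and 52 is divisible by 13, so (325, 52) ⊆ (13). Therefore (325, 52) = (13), d = 13.

Final answer: (325, 52) = (13); d = 13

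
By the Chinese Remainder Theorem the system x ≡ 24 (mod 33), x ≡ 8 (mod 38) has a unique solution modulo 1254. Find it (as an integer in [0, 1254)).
The moduli 33, 38 are pairwise coprime, so by the CRT there is a unique solution mod 33·38 = 1254.
Solve by successive substitution. Start with x ≡ 24 (mod 33).
  Combine with x ≡ 8 (mod 38): write x = 24 + 33·t and require 24 + 33·t ≡ 8 (mod 38), i.e. 33·t ≡ 8 − 24 ≡ 22 (mod 38). Since 33^(−1) ≡ 15 (mod 38), t ≡ 15·22 ≡ 26 (mod 38). So x ≡ 24 + 33·26 = 882 (mod 1254).
Unique solution in [0, 1254): x = 882.

Final answer: x ≡ 882 (mod 1254); the representative in [0, 1254) is 882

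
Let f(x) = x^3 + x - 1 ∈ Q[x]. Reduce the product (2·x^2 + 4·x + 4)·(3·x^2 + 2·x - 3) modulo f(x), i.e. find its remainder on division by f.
a · b ≡ 8·x^2 - 14·x + 4 (mod f(x))

First multiply in Q[x] without reducing: a · b = 6·x^4 + 16·x^3 + 14·x^2 - 4·x - 12. Now divide by f(x) = x^3 + x - 1, eliminating the leading term at each step:
  leading term 6·x^4: subtract (6·x)·f(x) = 6·x^4 + 6·x^2 - 6·x, leaving 16·x^3 + 8·x^2 + 2·x - 12
  leading term 16·x^3: subtract (16)·f(x) = 16·x^3 + 16·x - 16, leaving 8·x^2 - 14·x + 4
The degree is now < 3, so this is the remainder. Hence a · b ≡ 8·x^2 - 14·x + 4 in Q[x]/(f).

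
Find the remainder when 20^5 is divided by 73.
45

Use repeated squaring. Binary(5) = 101. Walk through the bits of the exponent 5 left-to-right: at each bit after the leading one, square the running value, then multiply by 20 if the bit is 1 (always reducing mod 73):
  bit 1 = 1 (leading): start with 20.
  bit 2 = 0: square 20^2 = 400 ≡ 35 (mod 73).
  bit 3 = 1: square 35^2 = 1225 ≡ 57; bit is 1, so multiply 57·20 = 1140 ≡ 45 (mod 73).
Final value: 20^5 ≡ 45 (mod 73).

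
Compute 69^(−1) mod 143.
69^(−1) ≡ 114 (mod 143)

Apply the extended Euclidean algorithm to (143, 69), tracking rows (r, s, t) with s·143 + t·69 = r. Each division r_prev = q·r_cur + r_new produces the new row as (previous row) − q·(current row):
  row A: (143, 1, 0)   [1·143 + 0·69 = 143]
  row B: (69, 0, 1)   [0·143 + 1·69 = 69]
  143 = 2·69 + 5   → row C = row A − 2·row B = (5, 1, −2)   [check: 1·143 − 2·69 = 5]
  69 = 13·5 + 4   → row D = row B − 13·row C = (4, −13, 27)   [check: −13·143 + 27·69 = 4]
  5 = 1·4 + 1   → row E = row C − 1·row D = (1, 14, −29)   [check: 14·143 − 29·69 = 1]
  4 = 4·1 + 0   → remainder 0, stop. gcd = 1 (last nonzero row E).
The gcd is 1, so 69 is invertible mod 143. The last nonzero row gives 14·143 − 29·69 = 1, so t = −29. So 69^(−1) ≡ −29 ≡ 114 (mod 143). Verify: 69 · 114 = 7866 ≡ 1 (mod 143). ✓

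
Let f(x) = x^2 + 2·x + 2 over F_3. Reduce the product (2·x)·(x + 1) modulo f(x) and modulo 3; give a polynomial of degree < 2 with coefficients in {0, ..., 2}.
a · b ≡ x + 2 (mod f(x))

Multiply as integer polynomials: a · b = 2·x^2 + 2·x. Reducing coefficients mod 3: a · b ≡ 2·x^2 + 2·x. Now divide by f(x) = x^2 + 2·x + 2 in F_3[x], eliminating the leading term at each step:
  leading term 2·x^2: subtract (2)·f(x) = 2·x^2 + x + 1, leaving x + 2 (coefficients mod 3)
The degree is now < 2, so this is the remainder. Hence a · b ≡ x + 2 in F_3[x]/(f).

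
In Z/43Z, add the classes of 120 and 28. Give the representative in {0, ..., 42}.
Reduce the summands first: 120 ≡ 34 (mod 43), so 120 + 28 ≡ 34 + 28 (mod 43). 34 + 28 = 62; 62 = 1·43 + 19, so (120 + 28) mod 43 = 19.

Final answer: 19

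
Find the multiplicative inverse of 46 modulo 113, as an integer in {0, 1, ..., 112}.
Apply the extended Euclidean algorithm to (113, 46), tracking rows (r, s, t) with s·113 + t·46 = r. Each division r_prev = q·r_cur + r_new produces the new row as (previous row) − q·(current row):
  row A: (113, 1, 0)   [1·113 + 0·46 = 113]
  row B: (46, 0, 1)   [0·113 + 1·46 = 46]
  113 = 2·46 + 21   → row C = row A − 2·row B = (21, 1, −2)   [check: 1·113 − 2·46 = 21]
  46 = 2·21 + 4   → row D = row B − 2·row C = (4, −2, 5)   [check: −2·113 + 5·46 = 4]
  21 = 5·4 + 1   → row E = row C − 5·row D = (1, 11, −27)   [check: 11·113 − 27·46 = 1]
  4 = 4·1 + 0   → remainder 0, stop. gcd = 1 (last nonzero row E).
The gcd is 1, so 46 is invertible mod 113. The last nonzero row gives 11·113 − 27·46 = 1, so t = −27. So 46^(−1) ≡ −27 ≡ 86 (mod 113). Verify: 46 · 86 = 3956 ≡ 1 (mod 113). ✓

Final answer: 46^(−1) ≡ 86 (mod 113)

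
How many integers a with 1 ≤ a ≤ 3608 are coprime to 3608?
1600

The number of a ∈ {1, ..., 3608} with gcd(a, 3608) = 1 is by definition Euler's totient φ(3608). φ is multiplicative, with φ(p^e) = p^e − p^(e−1). Factorise 3608 = 2^3 · 11 · 41. Then
  φ(3608) = (2^3 − 2^2) · (11 − 1) · (41 − 1) = 4 · 10 · 40 = 1600.
So there are 1600 such integers.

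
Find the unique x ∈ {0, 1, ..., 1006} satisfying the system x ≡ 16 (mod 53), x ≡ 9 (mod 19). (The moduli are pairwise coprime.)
The moduli 53, 19 are pairwise coprime, so by the CRT there is a unique solution mod 53·19 = 1007.
Solve by successive substitution. Start with x ≡ 16 (mod 53).
  Combine with x ≡ 9 (mod 19): write x = 16 + 53·t and require 16 + 53·t ≡ 9 (mod 19), i.e. 53·t ≡ 9 − 16 ≡ 12 (mod 19). Since 53^(−1) ≡ 14 (mod 19) (53 ≡ 15 (mod 19)), t ≡ 14·12 ≡ 16 (mod 19). So x ≡ 16 + 53·16 = 864 (mod 1007).
Unique solution in [0, 1007): x = 864.

Final answer: x ≡ 864 (mod 1007); the representative in [0, 1007) is 864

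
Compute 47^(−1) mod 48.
47^(−1) ≡ 47 (mod 48)

Apply the extended Euclidean algorithm to (48, 47), tracking rows (r, s, t) with s·48 + t·47 = r. Each division r_prev = q·r_cur + r_new produces the new row as (previous row) − q·(current row):
  row A: (48, 1, 0)   [1·48 + 0·47 = 48]
  row B: (47, 0, 1)   [0·48 + 1·47 = 47]
  48 = 1·47 + 1   → row C = row A − 1·row B = (1, 1, −1)   [check: 1·48 − 1·47 = 1]
  47 = 47·1 + 0   → remainder 0, stop. gcd = 1 (last nonzero row C).
The gcd is 1, so 47 is invertible mod 48. The last nonzero row gives 1·48 − 1·47 = 1, so t = −1. So 47^(−1) ≡ −1 ≡ 47 (mod 48). Verify: 47 · 47 = 2209 ≡ 1 (mod 48). ✓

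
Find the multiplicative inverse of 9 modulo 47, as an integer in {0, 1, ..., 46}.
9^(−1) ≡ 21 (mod 47)

Apply the extended Euclidean algorithm to (47, 9), tracking rows (r, s, t) with s·47 + t·9 = r. Each division r_prev = q·r_cur + r_new produces the new row as (previous row) − q·(current row):
  row A: (47, 1, 0)   [1·47 + 0·9 = 47]
  row B: (9, 0, 1)   [0·47 + 1·9 = 9]
  47 = 5·9 + 2   → row C = row A − 5·row B = (2, 1, −5)   [check: 1·47 − 5·9 = 2]
  9 = 4·2 + 1   → row D = row B − 4·row C = (1, −4, 21)   [check: −4·47 + 21·9 = 1]
  2 = 2·1 + 0   → remainder 0, stop. gcd = 1 (last nonzero row D).
The gcd is 1, so 9 is invertible mod 47. The last nonzero row gives −4·47 + 21·9 = 1, so t = 21. So 9^(−1) ≡ 21 (mod 47). Verify: 9 · 21 = 189 ≡ 1 (mod 47). ✓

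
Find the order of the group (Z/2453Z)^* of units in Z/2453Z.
(Z/2453Z)^* consists of the classes a with gcd(a, 2453) = 1, so its order is φ(2453). φ is multiplicative, with φ(p^e) = p^e − p^(e−1). Factorise 2453 = 11 · 223. Then
  φ(2453) = (11 − 1) · (223 − 1) = 10 · 222 = 2220.
Thus |(Z/2453Z)^*| = 2220.

Final answer: |(Z/2453Z)^*| = 2220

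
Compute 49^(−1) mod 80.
Apply the extended Euclidean algorithm to (80, 49), tracking rows (r, s, t) with s·80 + t·49 = r. Each division r_prev = q·r_cur + r_new produces the new row as (previous row) − q·(current row):
  row A: (80, 1, 0)   [1·80 + 0·49 = 80]
  row B: (49, 0, 1)   [0·80 + 1·49 = 49]
  80 = 1·49 + 31   → row C = row A − 1·row B = (31, 1, −1)   [check: 1·80 − 1·49 = 31]
  49 = 1·31 + 18   → row D = row B − 1·row C = (18, −1, 2)   [check: −1·80 + 2·49 = 18]
  31 = 1·18 + 13   → row E = row C − 1·row D = (13, 2, −3)   [check: 2·80 − 3·49 = 13]
  18 = 1·13 + 5   → row F = row D − 1·row E = (5, −3, 5)   [check: −3·80 + 5·49 = 5]
  13 = 2·5 + 3   → row G = row E − 2·row F = (3, 8, −13)   [check: 8·80 − 13·49 = 3]
  5 = 1·3 + 2   → row H = row F − 1·row G = (2, −11, 18)   [check: −11·80 + 18·49 = 2]
  3 = 1·2 + 1   → row I = row G − 1·row H = (1, 19, −31)   [check: 19·80 − 31·49 = 1]
  2 = 2·1 + 0   → remainder 0, stop. gcd = 1 (last nonzero row I).
The gcd is 1, so 49 is invertible mod 80. The last nonzero row gives 19·80 − 31·49 = 1, so t = −31. So 49^(−1) ≡ −31 ≡ 49 (mod 80). Verify: 49 · 49 = 2401 ≡ 1 (mod 80). ✓

Final answer: 49^(−1) ≡ 49 (mod 80)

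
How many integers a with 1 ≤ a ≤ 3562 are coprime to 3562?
1632

The number of a ∈ {1, ..., 3562} with gcd(a, 3562) = 1 is by definition Euler's totient φ(3562). φ is multiplicative, with φ(p^e) = p^e − p^(e−1). Factorise 3562 = 2 · 13 · 137. Then
  φ(3562) = (2 − 1) · (13 − 1) · (137 − 1) = 1 · 12 · 136 = 1632.
So there are 1632 such integers.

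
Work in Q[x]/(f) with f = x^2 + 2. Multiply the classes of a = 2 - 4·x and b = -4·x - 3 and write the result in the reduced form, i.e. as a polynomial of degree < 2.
a · b ≡ 4·x - 38 (mod f(x))

First multiply in Q[x] without reducing: a · b = 16·x^2 + 4·x - 6. Now divide by f(x) = x^2 + 2, eliminating the leading term at each step:
  leading term 16·x^2: subtract (16)·f(x) = 16·x^2 + 32, leaving 4·x - 38
The degree is now < 2, so this is the remainder. Hence a · b ≡ 4·x - 38 in Q[x]/(f).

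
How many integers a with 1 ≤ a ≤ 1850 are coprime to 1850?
The number of a ∈ {1, ..., 1850} with gcd(a, 1850) = 1 is by definition Euler's totient φ(1850). φ is multiplicative, with φ(p^e) = p^e − p^(e−1). Factorise 1850 = 2 · 5^2 · 37. Then
  φ(1850) = (2 − 1) · (5^2 − 5^1) · (37 − 1) = 1 · 20 · 36 = 720.
So there are 720 such integers.

Final answer: 720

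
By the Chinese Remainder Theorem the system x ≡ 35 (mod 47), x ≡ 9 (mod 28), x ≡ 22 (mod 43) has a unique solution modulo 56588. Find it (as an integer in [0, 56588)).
The moduli 47, 28, 43 are pairwise coprime, so by the CRT there is a unique solution mod 47·28·43 = 56588.
Solve by successive substitution. Start with x ≡ 35 (mod 47).
  Combine with x ≡ 9 (mod 28): write x = 35 + 47·t and require 35 + 47·t ≡ 9 (mod 28), i.e. 47·t ≡ 9 − 35 ≡ 2 (mod 28). Since 47^(−1) ≡ 3 (mod 28) (47 ≡ 19 (mod 28)), t ≡ 3·2 ≡ 6 (mod 28). So x ≡ 35 + 47·6 = 317 (mod 1316).
  Combine with x ≡ 22 (mod 43): write x = 317 + 1316·t and require 317 + 1316·t ≡ 22 (mod 43), i.e. 1316·t ≡ 22 − 317 ≡ 6 (mod 43). Since 1316^(−1) ≡ 5 (mod 43) (1316 ≡ 26 (mod 43)), t ≡ 5·6 ≡ 30 (mod 43). So x ≡ 317 + 1316·30 = 39797 (mod 56588).
Unique solution in [0, 56588): x = 39797.

Final answer: x ≡ 39797 (mod 56588); the representative in [0, 56588) is 39797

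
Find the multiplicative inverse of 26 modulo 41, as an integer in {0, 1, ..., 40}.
26^(−1) ≡ 30 (mod 41)

Apply the extended Euclidean algorithm to (41, 26), tracking rows (r, s, t) with s·41 + t·26 = r. Each division r_prev = q·r_cur + r_new produces the new row as (previous row) − q·(current row):
  row A: (41, 1, 0)   [1·41 + 0·26 = 41]
  row B: (26, 0, 1)   [0·41 + 1·26 = 26]
  41 = 1·26 + 15   → row C = row A − 1·row B = (15, 1, −1)   [check: 1·41 − 1·26 = 15]
  26 = 1·15 + 11   → row D = row B − 1·row C = (11, −1, 2)   [check: −1·41 + 2·26 = 11]
  15 = 1·11 + 4   → row E = row C − 1·row D = (4, 2, −3)   [check: 2·41 − 3·26 = 4]
  11 = 2·4 + 3   → row F = row D − 2·row E = (3, −5, 8)   [check: −5·41 + 8·26 = 3]
  4 = 1·3 + 1   → row G = row E − 1·row F = (1, 7, −11)   [check: 7·41 − 11·26 = 1]
  3 = 3·1 + 0   → remainder 0, stop. gcd = 1 (last nonzero row G).
The gcd is 1, so 26 is invertible mod 41. The last nonzero row gives 7·41 − 11·26 = 1, so t = −11. So 26^(−1) ≡ −11 ≡ 30 (mod 41). Verify: 26 · 30 = 780 ≡ 1 (mod 41). ✓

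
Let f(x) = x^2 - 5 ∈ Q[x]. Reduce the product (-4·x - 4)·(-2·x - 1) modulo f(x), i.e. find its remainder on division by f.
First multiply in Q[x] without reducing: a · b = 8·x^2 + 12·x + 4. Now divide by f(x) = x^2 - 5, eliminating the leading term at each step:
  leading term 8·x^2: subtract (8)·f(x) = 8·x^2 - 40, leaving 12·x + 44
The degree is now < 2, so this is the remainder. Hence a · b ≡ 12·x + 44 in Q[x]/(f).

Final answer: a · b ≡ 12·x + 44 (mod f(x))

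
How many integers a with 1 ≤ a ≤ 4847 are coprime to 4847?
4680

The number of a ∈ {1, ..., 4847} with gcd(a, 4847) = 1 is by definition Euler's totient φ(4847). φ is multiplicative, with φ(p^e) = p^e − p^(e−1). Factorise 4847 = 37 · 131. Then
  φ(4847) = (37 − 1) · (131 − 1) = 36 · 130 = 4680.
So there are 4680 such integers.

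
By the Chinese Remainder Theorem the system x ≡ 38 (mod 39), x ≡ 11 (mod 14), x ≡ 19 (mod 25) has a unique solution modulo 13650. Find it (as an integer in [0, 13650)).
x ≡ 3119 (mod 13650); the representative in [0, 13650) is 3119

The moduli 39, 14, 25 are pairwise coprime, so by the CRT there is a unique solution mod 39·14·25 = 13650.
Solve by successive substitution. Start with x ≡ 38 (mod 39).
  Combine with x ≡ 11 (mod 14): write x = 38 + 39·t and require 38 + 39·t ≡ 11 (mod 14), i.e. 39·t ≡ 11 − 38 ≡ 1 (mod 14). Since 39^(−1) ≡ 9 (mod 14) (39 ≡ 11 (mod 14)), t ≡ 9·1 ≡ 9 (mod 14). So x ≡ 38 + 39·9 = 389 (mod 546).
  Combine with x ≡ 19 (mod 25): write x = 389 + 546·t and require 389 + 546·t ≡ 19 (mod 25), i.e. 546·t ≡ 19 − 389 ≡ 5 (mod 25). Since 546^(−1) ≡ 6 (mod 25) (546 ≡ 21 (mod 25)), t ≡ 6·5 ≡ 5 (mod 25). So x ≡ 389 + 546·5 = 3119 (mod 13650).
Unique solution in [0, 13650): x = 3119.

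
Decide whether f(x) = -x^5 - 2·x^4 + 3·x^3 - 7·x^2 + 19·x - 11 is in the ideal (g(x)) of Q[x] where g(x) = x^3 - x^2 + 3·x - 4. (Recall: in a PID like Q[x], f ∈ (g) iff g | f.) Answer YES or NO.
In Q[x] the ideal (g) consists of all multiples of g, so f ∈ (g) iff g | f, i.e. iff the remainder of f on division by g is 0. Divide f by g (g is monic, so eliminate the leading term of the running remainder at each step):
  leading term -x^5: subtract (-x^2)·g(x) = -x^5 + x^4 - 3·x^3 + 4·x^2, leaving -3·x^4 + 6·x^3 - 11·x^2 + 19·x - 11
  leading term -3·x^4: subtract (-3·x)·g(x) = -3·x^4 + 3·x^3 - 9·x^2 + 12·x, leaving 3·x^3 - 2·x^2 + 7·x - 11
  leading term 3·x^3: subtract (3)·g(x) = 3·x^3 - 3·x^2 + 9·x - 12, leaving x^2 - 2·x + 1
The remainder r(x) = x^2 - 2·x + 1 ≠ 0 (and deg r < deg g), so g ∤ f, i.e. f ∉ (g).

Final answer: NO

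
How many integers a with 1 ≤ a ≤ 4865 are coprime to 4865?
3312

The number of a ∈ {1, ..., 4865} with gcd(a, 4865) = 1 is by definition Euler's totient φ(4865). φ is multiplicative, with φ(p^e) = p^e − p^(e−1). Factorise 4865 = 5 · 7 · 139. Then
  φ(4865) = (5 − 1) · (7 − 1) · (139 − 1) = 4 · 6 · 138 = 3312.
So there are 3312 such integers.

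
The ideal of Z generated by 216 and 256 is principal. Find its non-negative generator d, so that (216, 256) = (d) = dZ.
In the PID Z, (a, b) is generated by gcd(a, b). Compute gcd(256, 216) with the extended Euclidean algorithm, tracking rows (r, s, t) with s·256 + t·216 = r:
  row A: (256, 1, 0)   [1·256 + 0·216 = 256]
  row B: (216, 0, 1)   [0·256 + 1·216 = 216]
  256 = 1·216 + 40   → row C = row A − 1·row B = (40, 1, −1)   [check: 1·256 − 1·216 = 40]
  216 = 5·40 + 16   → row D = row B − 5·row C = (16, −5, 6)   [check: −5·256 + 6·216 = 16]
  40 = 2·16 + 8   → row E = row C − 2·row D = (8, 11, −13)   [check: 11·256 − 13·216 = 8]
  16 = 2·8 + 0   → remainder 0, stop. gcd = 8 (last nonzero row E).
So gcd(216, 256) = 8, with Bézout identity 11·256 − 13·216 = 8. Containment (⊇): the Bézout identity exhibits 8 as an element of (216, 256), giving (8) ⊆ (216, 256). Containment (⊆): since 8 | 216 and 8 | 256 (216 = 8·27, 256 = 8·32), every Z-linear combination of 216 and 256 is divisible by 8, so (216, 256) ⊆ (8). Therefore (216, 256) = (8), d = 8.

Final answer: (216, 256) = (8); d = 8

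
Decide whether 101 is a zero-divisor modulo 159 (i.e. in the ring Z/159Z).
NO

gcd(101, 159) = 1, so 101 is a unit in Z/159Z (it has a multiplicative inverse). A unit cannot be a zero-divisor: if 101·b ≡ 0 then multiplying both sides by 101^(−1) gives b ≡ 0. So 101 is not a zero-divisor.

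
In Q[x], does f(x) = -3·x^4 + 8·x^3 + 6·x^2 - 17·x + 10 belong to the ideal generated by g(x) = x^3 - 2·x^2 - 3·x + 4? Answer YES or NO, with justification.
In Q[x] the ideal (g) consists of all multiples of g, so f ∈ (g) iff g | f, i.e. iff the remainder of f on division by g is 0. Divide f by g (g is monic, so eliminate the leading term of the running remainder at each step):
  leading term -3·x^4: subtract (-3·x)·g(x) = -3·x^4 + 6·x^3 + 9·x^2 - 12·x, leaving 2·x^3 - 3·x^2 - 5·x + 10
  leading term 2·x^3: subtract (2)·g(x) = 2·x^3 - 4·x^2 - 6·x + 8, leaving x^2 + x + 2
The remainder r(x) = x^2 + x + 2 ≠ 0 (and deg r < deg g), so g ∤ f, i.e. f ∉ (g).

Final answer: NO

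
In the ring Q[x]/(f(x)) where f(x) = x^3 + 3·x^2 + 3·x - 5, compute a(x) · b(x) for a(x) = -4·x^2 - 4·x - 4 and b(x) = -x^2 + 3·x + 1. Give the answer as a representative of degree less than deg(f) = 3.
a · b ≡ 36·x^2 + 64·x - 104 (mod f(x))

First multiply in Q[x] without reducing: a · b = 4·x^4 - 8·x^3 - 12·x^2 - 16·x - 4. Now divide by f(x) = x^3 + 3·x^2 + 3·x - 5, eliminating the leading term at each step:
  leading term 4·x^4: subtract (4·x)·f(x) = 4·x^4 + 12·x^3 + 12·x^2 - 20·x, leaving -20·x^3 - 24·x^2 + 4·x - 4
  leading term -20·x^3: subtract (-20)·f(x) = -20·x^3 - 60·x^2 - 60·x + 100, leaving 36·x^2 + 64·x - 104
The degree is now < 3, so this is the remainder. Hence a · b ≡ 36·x^2 + 64·x - 104 in Q[x]/(f).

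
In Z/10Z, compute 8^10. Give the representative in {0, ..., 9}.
Use repeated squaring. Binary(10) = 1010. Walk through the bits of the exponent 10 left-to-right: at each bit after the leading one, square the running value, then multiply by 8 if the bit is 1 (always reducing mod 10):
  bit 1 = 1 (leading): start with 8.
  bit 2 = 0: square 8^2 = 64 ≡ 4 (mod 10).
  bit 3 = 1: square 4^2 = 16 ≡ 6; bit is 1, so multiply 6·8 = 48 ≡ 8 (mod 10).
  bit 4 = 0: square 8^2 = 64 ≡ 4 (mod 10).
Final value: 8^10 ≡ 4 (mod 10).

Final answer: 4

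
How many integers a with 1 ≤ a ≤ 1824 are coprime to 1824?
The number of a ∈ {1, ..., 1824} with gcd(a, 1824) = 1 is by definition Euler's totient φ(1824). φ is multiplicative, with φ(p^e) = p^e − p^(e−1). Factorise 1824 = 2^5 · 3 · 19. Then
  φ(1824) = (2^5 − 2^4) · (3 − 1) · (19 − 1) = 16 · 2 · 18 = 576.
So there are 576 such integers.

Final answer: 576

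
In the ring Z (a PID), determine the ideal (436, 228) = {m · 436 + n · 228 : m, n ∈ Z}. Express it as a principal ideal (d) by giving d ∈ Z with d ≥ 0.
In the PID Z, (a, b) is generated by gcd(a, b). Compute gcd(436, 228) with the extended Euclidean algorithm, tracking rows (r, s, t) with s·436 + t·228 = r:
  row A: (436, 1, 0)   [1·436 + 0·228 = 436]
  row B: (228, 0, 1)   [0·436 + 1·228 = 228]
  436 = 1·228 + 208   → row C = row A − 1·row B = (208, 1, −1)   [check: 1·436 − 1·228 = 208]
  228 = 1·208 + 20   → row D = row B − 1·row C = (20, −1, 2)   [check: −1·436 + 2·228 = 20]
  208 = 10·20 + 8   → row E = row C − 10·row D = (8, 11, −21)   [check: 11·436 − 21·228 = 8]
  20 = 2·8 + 4   → row F = row D − 2·row E = (4, −23, 44)   [check: −23·436 + 44·228 = 4]
  8 = 2·4 + 0   → remainder 0, stop. gcd = 4 (last nonzero row F).
So gcd(436, 228) = 4, with Bézout identity −23·436 + 44·228 = 4. Containment (⊇): the Bézout identity exhibits 4 as an element of (436, 228), giving (4) ⊆ (436, 228). Containment (⊆): since 4 | 436 and 4 | 228 (436 = 4·109, 228 = 4·57), every Z-linear combination of 436 and 228 is divisible by 4, so (436, 228) ⊆ (4). Therefore (436, 228) = (4), d = 4.

Final answer: (436, 228) = (4); d = 4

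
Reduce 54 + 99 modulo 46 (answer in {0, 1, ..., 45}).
Reduce the summands first: 54 ≡ 8, 99 ≡ 7 (mod 46), so 54 + 99 ≡ 8 + 7 (mod 46). 8 + 7 = 15; 15 = 0·46 + 15, so (54 + 99) mod 46 = 15.

Final answer: 15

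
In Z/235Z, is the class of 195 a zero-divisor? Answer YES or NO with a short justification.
gcd(195, 235) = 5 > 1, so 195 is not a unit in Z/235Z. In Z/nZ every nonzero non-unit is a zero-divisor: explicitly, take b = 235/gcd = 47 ≠ 0 (mod 235); then 195·47 = 9165 = 39·235, i.e. 195·47 ≡ 0 (mod 235). So 195 is a zero-divisor.

Final answer: YES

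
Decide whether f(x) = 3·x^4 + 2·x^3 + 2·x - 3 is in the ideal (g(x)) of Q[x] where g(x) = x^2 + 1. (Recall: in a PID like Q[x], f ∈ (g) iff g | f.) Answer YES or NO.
YES

In Q[x] the ideal (g) consists of all multiples of g, so f ∈ (g) iff g | f, i.e. iff the remainder of f on division by g is 0. Divide f by g (g is monic, so eliminate the leading term of the running remainder at each step):
  leading term 3·x^4: subtract (3·x^2)·g(x) = 3·x^4 + 3·x^2, leaving 2·x^3 - 3·x^2 + 2·x - 3
  leading term 2·x^3: subtract (2·x)·g(x) = 2·x^3 + 2·x, leaving -3·x^2 - 3
  leading term -3·x^2: subtract (-3)·g(x) = -3·x^2 - 3, leaving 0
The remainder is 0, so f(x) = g(x) · h(x) with h(x) = 3·x^2 + 2·x - 3. Hence g | f, i.e. f ∈ (g).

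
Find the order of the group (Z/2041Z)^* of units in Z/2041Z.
(Z/2041Z)^* consists of the classes a with gcd(a, 2041) = 1, so its order is φ(2041). φ is multiplicative, with φ(p^e) = p^e − p^(e−1). Factorise 2041 = 13 · 157. Then
  φ(2041) = (13 − 1) · (157 − 1) = 12 · 156 = 1872.
Thus |(Z/2041Z)^*| = 1872.

Final answer: |(Z/2041Z)^*| = 1872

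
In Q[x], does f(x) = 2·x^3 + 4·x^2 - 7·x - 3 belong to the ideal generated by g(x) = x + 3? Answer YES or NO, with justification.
In Q[x] the ideal (g) consists of all multiples of g, so f ∈ (g) iff g | f, i.e. iff the remainder of f on division by g is 0. Divide f by g (g is monic, so eliminate the leading term of the running remainder at each step):
  leading term 2·x^3: subtract (2·x^2)·g(x) = 2·x^3 + 6·x^2, leaving -2·x^2 - 7·x - 3
  leading term -2·x^2: subtract (-2·x)·g(x) = -2·x^2 - 6·x, leaving -x - 3
  leading term -x: subtract (-1)·g(x) = -x - 3, leaving 0
The remainder is 0, so f(x) = g(x) · h(x) with h(x) = 2·x^2 - 2·x - 1. Hence g | f, i.e. f ∈ (g).

Final answer: YES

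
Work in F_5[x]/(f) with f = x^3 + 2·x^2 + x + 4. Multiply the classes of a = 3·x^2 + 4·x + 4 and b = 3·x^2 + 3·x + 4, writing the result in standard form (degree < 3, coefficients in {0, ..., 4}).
Multiply as integer polynomials: a · b = 9·x^4 + 21·x^3 + 36·x^2 + 28·x + 16. Reducing coefficients mod 5: a · b ≡ 4·x^4 + x^3 + x^2 + 3·x + 1. Now divide by f(x) = x^3 + 2·x^2 + x + 4 in F_5[x], eliminating the leading term at each step:
  leading term 4·x^4: subtract (4·x)·f(x) = 4·x^4 + 3·x^3 + 4·x^2 + x, leaving 3·x^3 + 2·x^2 + 2·x + 1 (coefficients mod 5)
  leading term 3·x^3: subtract (3)·f(x) = 3·x^3 + x^2 + 3·x + 2, leaving x^2 + 4·x + 4 (coefficients mod 5)
The degree is now < 3, so this is the remainder. Hence a · b ≡ x^2 + 4·x + 4 in F_5[x]/(f).

Final answer: a · b ≡ x^2 + 4·x + 4 (mod f(x))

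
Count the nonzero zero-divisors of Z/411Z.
In Z/411Z each nonzero element is either a unit (gcd with 411 is 1) or a zero-divisor (gcd > 1). The number of units is φ(411): factorise 411 = 3 · 137, so φ(411) = (3 − 1) · (137 − 1) = 2 · 136 = 272. The nonzero elements number 411 − 1 = 410. Hence the nonzero zero-divisors number 410 − 272 = 138.

Final answer: Z/411Z has 138 nonzero zero-divisors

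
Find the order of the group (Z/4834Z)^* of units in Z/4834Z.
(Z/4834Z)^* consists of the classes a with gcd(a, 4834) = 1, so its order is φ(4834). φ is multiplicative, with φ(p^e) = p^e − p^(e−1). Factorise 4834 = 2 · 2417. Then
  φ(4834) = (2 − 1) · (2417 − 1) = 1 · 2416 = 2416.
Thus |(Z/4834Z)^*| = 2416.

Final answer: |(Z/4834Z)^*| = 2416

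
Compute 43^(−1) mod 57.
Apply the extended Euclidean algorithm to (57, 43), tracking rows (r, s, t) with s·57 + t·43 = r. Each division r_prev = q·r_cur + r_new produces the new row as (previous row) − q·(current row):
  row A: (57, 1, 0)   [1·57 + 0·43 = 57]
  row B: (43, 0, 1)   [0·57 + 1·43 = 43]
  57 = 1·43 + 14   → row C = row A − 1·row B = (14, 1, −1)   [check: 1·57 − 1·43 = 14]
  43 = 3·14 + 1   → row D = row B − 3·row C = (1, −3, 4)   [check: −3·57 + 4·43 = 1]
  14 = 14·1 + 0   → remainder 0, stop. gcd = 1 (last nonzero row D).
The gcd is 1, so 43 is invertible mod 57. The last nonzero row gives −3·57 + 4·43 = 1, so t = 4. So 43^(−1) ≡ 4 (mod 57). Verify: 43 · 4 = 172 ≡ 1 (mod 57). ✓

Final answer: 43^(−1) ≡ 4 (mod 57)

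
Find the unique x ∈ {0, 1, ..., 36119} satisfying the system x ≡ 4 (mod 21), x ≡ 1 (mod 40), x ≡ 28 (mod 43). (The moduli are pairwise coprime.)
The moduli 21, 40, 43 are pairwise coprime, so by the CRT there is a unique solution mod 21·40·43 = 36120.
Solve by successive substitution. Start with x ≡ 4 (mod 21).
  Combine with x ≡ 1 (mod 40): write x = 4 + 21·t and require 4 + 21·t ≡ 1 (mod 40), i.e. 21·t ≡ 1 − 4 ≡ 37 (mod 40). Since 21^(−1) ≡ 21 (mod 40), t ≡ 21·37 ≡ 17 (mod 40). So x ≡ 4 + 21·17 = 361 (mod 840).
  Combine with x ≡ 28 (mod 43): write x = 361 + 840·t and require 361 + 840·t ≡ 28 (mod 43), i.e. 840·t ≡ 28 − 361 ≡ 11 (mod 43). Since 840^(−1) ≡ 15 (mod 43) (840 ≡ 23 (mod 43)), t ≡ 15·11 ≡ 36 (mod 43). So x ≡ 361 + 840·36 = 30601 (mod 36120).
Unique solution in [0, 36120): x = 30601.

Final answer: x ≡ 30601 (mod 36120); the representative in [0, 36120) is 30601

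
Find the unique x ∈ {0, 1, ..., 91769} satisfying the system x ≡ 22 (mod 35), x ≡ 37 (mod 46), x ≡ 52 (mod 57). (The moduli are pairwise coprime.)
The moduli 35, 46, 57 are pairwise coprime, so by the CRT there is a unique solution mod 35·46·57 = 91770.
Solve by successive substitution. Start with x ≡ 22 (mod 35).
  Combine with x ≡ 37 (mod 46): write x = 22 + 35·t and require 22 + 35·t ≡ 37 (mod 46), i.e. 35·t ≡ 37 − 22 ≡ 15 (mod 46). Since 35^(−1) ≡ 25 (mod 46), t ≡ 25·15 ≡ 7 (mod 46). So x ≡ 22 + 35·7 = 267 (mod 1610).
  Combine with x ≡ 52 (mod 57): write x = 267 + 1610·t and require 267 + 1610·t ≡ 52 (mod 57), i.e. 1610·t ≡ 52 − 267 ≡ 13 (mod 57). Since 1610^(−1) ≡ 53 (mod 57) (1610 ≡ 14 (mod 57)), t ≡ 53·13 ≡ 5 (mod 57). So x ≡ 267 + 1610·5 = 8317 (mod 91770).
Unique solution in [0, 91770): x = 8317.

Final answer: x ≡ 8317 (mod 91770); the representative in [0, 91770) is 8317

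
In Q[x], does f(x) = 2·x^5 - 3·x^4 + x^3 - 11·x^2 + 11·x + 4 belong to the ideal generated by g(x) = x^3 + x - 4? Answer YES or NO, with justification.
YES

In Q[x] the ideal (g) consists of all multiples of g, so f ∈ (g) iff g | f, i.e. iff the remainder of f on division by g is 0. Divide f by g (g is monic, so eliminate the leading term of the running remainder at each step):
  leading term 2·x^5: subtract (2·x^2)·g(x) = 2·x^5 + 2·x^3 - 8·x^2, leaving -3·x^4 - x^3 - 3·x^2 + 11·x + 4
  leading term -3·x^4: subtract (-3·x)·g(x) = -3·x^4 - 3·x^2 + 12·x, leaving -x^3 - x + 4
  leading term -x^3: subtract (-1)·g(x) = -x^3 - x + 4, leaving 0
The remainder is 0, so f(x) = g(x) · h(x) with h(x) = 2·x^2 - 3·x - 1. Hence g | f, i.e. f ∈ (g).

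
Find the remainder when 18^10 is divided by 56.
Use repeated squaring. Binary(10) = 1010. Walk through the bits of the exponent 10 left-to-right: at each bit after the leading one, square the running value, then multiply by 18 if the bit is 1 (always reducing mod 56):
  bit 1 = 1 (leading): start with 18.
  bit 2 = 0: square 18^2 = 324 ≡ 44 (mod 56).
  bit 3 = 1: square 44^2 = 1936 ≡ 32; bit is 1, so multiply 32·18 = 576 ≡ 16 (mod 56).
  bit 4 = 0: square 16^2 = 256 ≡ 32 (mod 56).
Final value: 18^10 ≡ 32 (mod 56).

Final answer: 32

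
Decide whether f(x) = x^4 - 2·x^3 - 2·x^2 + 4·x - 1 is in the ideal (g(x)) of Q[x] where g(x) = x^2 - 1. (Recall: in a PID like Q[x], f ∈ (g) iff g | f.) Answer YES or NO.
NO

In Q[x] the ideal (g) consists of all multiples of g, so f ∈ (g) iff g | f, i.e. iff the remainder of f on division by g is 0. Divide f by g (g is monic, so eliminate the leading term of the running remainder at each step):
  leading term x^4: subtract (x^2)·g(x) = x^4 - x^2, leaving -2·x^3 - x^2 + 4·x - 1
  leading term -2·x^3: subtract (-2·x)·g(x) = -2·x^3 + 2·x, leaving -x^2 + 2·x - 1
  leading term -x^2: subtract (-1)·g(x) = 1 - x^2, leaving 2·x - 2
The remainder r(x) = 2·x - 2 ≠ 0 (and deg r < deg g), so g ∤ f, i.e. f ∉ (g).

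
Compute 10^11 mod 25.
Use repeated squaring. Binary(11) = 1011. Walk through the bits of the exponent 11 left-to-right: at each bit after the leading one, square the running value, then multiply by 10 if the bit is 1 (always reducing mod 25):
  bit 1 = 1 (leading): start with 10.
  bit 2 = 0: square 10^2 = 100 ≡ 0 (mod 25).
  bit 3 = 1: square 0^2 = 0; bit is 1, so multiply 0·10 = 0 (mod 25).
  bit 4 = 1: square 0^2 = 0; bit is 1, so multiply 0·10 = 0 (mod 25).
Final value: 10^11 ≡ 0 (mod 25).

Final answer: 0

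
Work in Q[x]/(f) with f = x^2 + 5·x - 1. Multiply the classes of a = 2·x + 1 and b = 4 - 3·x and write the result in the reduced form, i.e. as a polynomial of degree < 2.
First multiply in Q[x] without reducing: a · b = -6·x^2 + 5·x + 4. Now divide by f(x) = x^2 + 5·x - 1, eliminating the leading term at each step:
  leading term -6·x^2: subtract (-6)·f(x) = -6·x^2 - 30·x + 6, leaving 35·x - 2
The degree is now < 2, so this is the remainder. Hence a · b ≡ 35·x - 2 in Q[x]/(f).

Final answer: a · b ≡ 35·x - 2 (mod f(x))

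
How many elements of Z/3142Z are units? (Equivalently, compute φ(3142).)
An element a ∈ Z/3142Z is a unit iff gcd(a, 3142) = 1, so the number of units is φ(3142). φ is multiplicative, with φ(p^e) = p^e − p^(e−1). Factorise 3142 = 2 · 1571. Then
  φ(3142) = (2 − 1) · (1571 − 1) = 1 · 1570 = 1570.

Final answer: Z/3142Z has φ(3142) = 1570 units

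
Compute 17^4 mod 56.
Use repeated squaring. Binary(4) = 100. Walk through the bits of the exponent 4 left-to-right: at each bit after the leading one, square the running value, then multiply by 17 if the bit is 1 (always reducing mod 56):
  bit 1 = 1 (leading): start with 17.
  bit 2 = 0: square 17^2 = 289 ≡ 9 (mod 56).
  bit 3 = 0: square 9^2 = 81 ≡ 25 (mod 56).
Final value: 17^4 ≡ 25 (mod 56).

Final answer: 25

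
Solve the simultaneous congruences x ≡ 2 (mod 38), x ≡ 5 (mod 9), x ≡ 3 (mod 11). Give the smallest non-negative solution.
The moduli 38, 9, 11 are pairwise coprime, so by the CRT there is a unique solution mod 38·9·11 = 3762.
Solve by successive substitution. Start with x ≡ 2 (mod 38).
  Combine with x ≡ 5 (mod 9): write x = 2 + 38·t and require 2 + 38·t ≡ 5 (mod 9), i.e. 38·t ≡ 5 − 2 ≡ 3 (mod 9). Since 38^(−1) ≡ 5 (mod 9) (38 ≡ 2 (mod 9)), t ≡ 5·3 ≡ 6 (mod 9). So x ≡ 2 + 38·6 = 230 (mod 342).
  Combine with x ≡ 3 (mod 11): write x = 230 + 342·t and require 230 + 342·t ≡ 3 (mod 11), i.e. 342·t ≡ 3 − 230 ≡ 4 (mod 11). Since 342^(−1) ≡ 1 (mod 11) (342 ≡ 1 (mod 11)), t ≡ 1·4 ≡ 4 (mod 11). So x ≡ 230 + 342·4 = 1598 (mod 3762).
Unique solution in [0, 3762): x = 1598.

Final answer: x ≡ 1598 (mod 3762); the representative in [0, 3762) is 1598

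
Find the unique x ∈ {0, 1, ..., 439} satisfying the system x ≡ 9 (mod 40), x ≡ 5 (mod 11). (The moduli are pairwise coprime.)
x ≡ 49 (mod 440); the representative in [0, 440) is 49

The moduli 40, 11 are pairwise coprime, so by the CRT there is a unique solution mod 40·11 = 440.
Solve by successive substitution. Start with x ≡ 9 (mod 40).
  Combine with x ≡ 5 (mod 11): write x = 9 + 40·t and require 9 + 40·t ≡ 5 (mod 11), i.e. 40·t ≡ 5 − 9 ≡ 7 (mod 11). Since 40^(−1) ≡ 8 (mod 11) (40 ≡ 7 (mod 11)), t ≡ 8·7 ≡ 1 (mod 11). So x ≡ 9 + 40·1 = 49 (mod 440).
Unique solution in [0, 440): x = 49.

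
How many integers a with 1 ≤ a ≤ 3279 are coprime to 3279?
The number of a ∈ {1, ..., 3279} with gcd(a, 3279) = 1 is by definition Euler's totient φ(3279). φ is multiplicative, with φ(p^e) = p^e − p^(e−1). Factorise 3279 = 3 · 1093. Then
  φ(3279) = (3 − 1) · (1093 − 1) = 2 · 1092 = 2184.
So there are 2184 such integers.

Final answer: 2184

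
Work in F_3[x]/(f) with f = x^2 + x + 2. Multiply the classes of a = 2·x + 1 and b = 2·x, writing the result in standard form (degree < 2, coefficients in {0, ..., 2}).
a · b ≡ x + 1 (mod f(x))

Multiply as integer polynomials: a · b = 4·x^2 + 2·x. Reducing coefficients mod 3: a · b ≡ x^2 + 2·x. Now divide by f(x) = x^2 + x + 2 in F_3[x], eliminating the leading term at each step:
  leading term x^2: subtract (1)·f(x) = x^2 + x + 2, leaving x + 1 (coefficients mod 3)
The degree is now < 2, so this is the remainder. Hence a · b ≡ x + 1 in F_3[x]/(f).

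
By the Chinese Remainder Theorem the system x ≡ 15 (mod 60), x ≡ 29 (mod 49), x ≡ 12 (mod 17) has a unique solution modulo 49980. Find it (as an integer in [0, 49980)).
x ≡ 1695 (mod 49980); the representative in [0, 49980) is 1695

The moduli 60, 49, 17 are pairwise coprime, so by the CRT there is a unique solution mod 60·49·17 = 49980.
Solve by successive substitution. Start with x ≡ 15 (mod 60).
  Combine with x ≡ 29 (mod 49): write x = 15 + 60·t and require 15 + 60·t ≡ 29 (mod 49), i.e. 60·t ≡ 29 − 15 ≡ 14 (mod 49). Since 60^(−1) ≡ 9 (mod 49) (60 ≡ 11 (mod 49)), t ≡ 9·14 ≡ 28 (mod 49). So x ≡ 15 + 60·28 = 1695 (mod 2940).
  Combine with x ≡ 12 (mod 17): write x = 1695 + 2940·t and require 1695 + 2940·t ≡ 12 (mod 17), i.e. 2940·t ≡ 12 − 1695 ≡ 0 (mod 17). Since 2940^(−1) ≡ 16 (mod 17) (2940 ≡ 16 (mod 17)), t ≡ 16·0 ≡ 0 (mod 17). So x ≡ 1695 + 2940·0 = 1695 (mod 49980).
Unique solution in [0, 49980): x = 1695.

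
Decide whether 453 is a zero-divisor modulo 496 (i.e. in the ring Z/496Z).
NO

gcd(453, 496) = 1, so 453 is a unit in Z/496Z (it has a multiplicative inverse). A unit cannot be a zero-divisor: if 453·b ≡ 0 then multiplying both sides by 453^(−1) gives b ≡ 0. So 453 is not a zero-divisor.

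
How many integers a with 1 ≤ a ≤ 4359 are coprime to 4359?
The number of a ∈ {1, ..., 4359} with gcd(a, 4359) = 1 is by definition Euler's totient φ(4359). φ is multiplicative, with φ(p^e) = p^e − p^(e−1). Factorise 4359 = 3 · 1453. Then
  φ(4359) = (3 − 1) · (1453 − 1) = 2 · 1452 = 2904.
So there are 2904 such integers.

Final answer: 2904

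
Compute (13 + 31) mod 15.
Reduce the summands first: 31 ≡ 1 (mod 15), so 13 + 31 ≡ 13 + 1 (mod 15). 13 + 1 = 14; 14 = 0·15 + 14, so (13 + 31) mod 15 = 14.

Final answer: 14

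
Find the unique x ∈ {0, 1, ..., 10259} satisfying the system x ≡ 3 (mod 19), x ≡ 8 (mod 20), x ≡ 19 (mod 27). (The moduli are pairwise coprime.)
x ≡ 5608 (mod 10260); the representative in [0, 10260) is 5608

The moduli 19, 20, 27 are pairwise coprime, so by the CRT there is a unique solution mod 19·20·27 = 10260.
Solve by successive substitution. Start with x ≡ 3 (mod 19).
  Combine with x ≡ 8 (mod 20): write x = 3 + 19·t and require 3 + 19·t ≡ 8 (mod 20), i.e. 19·t ≡ 8 − 3 ≡ 5 (mod 20). Since 19^(−1) ≡ 19 (mod 20), t ≡ 19·5 ≡ 15 (mod 20). So x ≡ 3 + 19·15 = 288 (mod 380).
  Combine with x ≡ 19 (mod 27): write x = 288 + 380·t and require 288 + 380·t ≡ 19 (mod 27), i.e. 380·t ≡ 19 − 288 ≡ 1 (mod 27). Since 380^(−1) ≡ 14 (mod 27) (380 ≡ 2 (mod 27)), t ≡ 14·1 ≡ 14 (mod 27). So x ≡ 288 + 380·14 = 5608 (mod 10260).
Unique solution in [0, 10260): x = 5608.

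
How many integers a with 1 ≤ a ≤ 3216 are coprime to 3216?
The number of a ∈ {1, ..., 3216} with gcd(a, 3216) = 1 is by definition Euler's totient φ(3216). φ is multiplicative, with φ(p^e) = p^e − p^(e−1). Factorise 3216 = 2^4 · 3 · 67. Then
  φ(3216) = (2^4 − 2^3) · (3 − 1) · (67 − 1) = 8 · 2 · 66 = 1056.
So there are 1056 such integers.

Final answer: 1056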